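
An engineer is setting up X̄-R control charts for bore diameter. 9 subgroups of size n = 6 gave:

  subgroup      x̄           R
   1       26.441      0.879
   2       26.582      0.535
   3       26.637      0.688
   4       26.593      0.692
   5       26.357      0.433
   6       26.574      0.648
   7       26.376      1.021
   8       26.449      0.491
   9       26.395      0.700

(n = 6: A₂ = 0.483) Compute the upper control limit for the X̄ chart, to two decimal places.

26.82

X̄̄ = (26.441 + 26.582 + 26.637 + 26.593 + 26.357 + 26.574 + 26.376 + 26.449 + 26.395) / 9 = 238.4040 / 9 = 26.4893
R̄ = (0.879 + 0.535 + 0.688 + 0.692 + 0.433 + 0.648 + 1.021 + 0.491 + 0.700) / 9 = 6.0870 / 9 = 0.6763
UCL = X̄̄ + A₂·R̄ = 26.4893 + 0.483 × 0.6763 = 26.8160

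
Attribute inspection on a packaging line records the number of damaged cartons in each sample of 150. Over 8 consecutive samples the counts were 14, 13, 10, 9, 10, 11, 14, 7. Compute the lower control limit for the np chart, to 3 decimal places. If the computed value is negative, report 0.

1.422

p̄ = Σdᵢ / (k·n) = 88 / (8 × 150) = 0.07333
LCL = np̄ − 3·√(np̄(1−p̄)) = 11.0000 − 3 × 3.1927 = 1.4219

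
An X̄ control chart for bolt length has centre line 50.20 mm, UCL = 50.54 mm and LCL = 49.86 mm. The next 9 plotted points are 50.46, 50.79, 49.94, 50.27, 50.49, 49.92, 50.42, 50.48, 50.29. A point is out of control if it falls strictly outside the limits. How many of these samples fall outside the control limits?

1

Compare each point to [49.86, 50.54]: sample 2 = 50.79 > UCL.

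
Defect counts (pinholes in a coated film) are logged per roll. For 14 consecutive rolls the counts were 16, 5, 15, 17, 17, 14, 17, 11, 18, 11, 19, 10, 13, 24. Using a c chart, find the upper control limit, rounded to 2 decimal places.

26.32

c̄ = (16 + 5 + 15 + 17 + 17 + 14 + 17 + 11 + 18 + 11 + 19 + 10 + 13 + 24) / 14 = 207 / 14 = 14.7857
UCL = c̄ + 3√c̄ = 14.7857 + 3 × √14.7857 = 14.7857 + 3 × 3.8452 = 26.3214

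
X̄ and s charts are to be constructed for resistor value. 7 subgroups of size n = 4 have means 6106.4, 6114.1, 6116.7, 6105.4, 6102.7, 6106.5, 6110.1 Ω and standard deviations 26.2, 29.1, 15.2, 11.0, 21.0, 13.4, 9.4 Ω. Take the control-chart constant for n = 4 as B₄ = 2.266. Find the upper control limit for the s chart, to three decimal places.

40.561

s̄ = (26.2 + 29.1 + 15.2 + 11.0 + 21.0 + 13.4 + 9.4) / 7 = 17.9000
UCL_s = B₄·s̄ = 2.266 × 17.9000 = 40.5614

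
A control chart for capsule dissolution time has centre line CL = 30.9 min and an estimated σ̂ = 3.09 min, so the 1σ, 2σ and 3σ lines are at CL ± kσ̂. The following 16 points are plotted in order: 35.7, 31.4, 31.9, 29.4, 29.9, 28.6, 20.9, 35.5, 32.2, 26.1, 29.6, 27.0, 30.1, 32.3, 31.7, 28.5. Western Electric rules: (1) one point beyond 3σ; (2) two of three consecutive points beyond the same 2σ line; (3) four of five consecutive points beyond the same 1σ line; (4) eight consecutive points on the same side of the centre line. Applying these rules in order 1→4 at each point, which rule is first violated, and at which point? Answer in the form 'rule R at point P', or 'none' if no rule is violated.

rule 1 at point 7

Zone of each point (C = within 1σ̂, B = 1σ̂–2σ̂, A = 2σ̂–3σ̂, * = beyond 3σ̂; sign = side of CL): 1:+B, 2:+C, 3:+C, 4:-C, 5:-C, 6:-C, 7:-*, 8:+B, 9:+C, 10:-B, 11:-C, 12:-B, 13:-C, 14:+C, 15:+C, 16:-C
Rule 1 (one point beyond the 3σ limits) is satisfied at point 7.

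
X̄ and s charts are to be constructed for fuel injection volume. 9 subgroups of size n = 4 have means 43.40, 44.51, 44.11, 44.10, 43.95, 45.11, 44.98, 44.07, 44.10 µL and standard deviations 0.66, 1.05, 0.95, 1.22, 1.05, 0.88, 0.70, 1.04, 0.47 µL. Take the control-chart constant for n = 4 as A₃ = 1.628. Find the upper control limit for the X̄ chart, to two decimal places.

X̄̄ = (43.40 + 44.51 + 44.11 + 44.10 + 43.95 + 45.11 + 44.98 + 44.07 + 44.10) / 9 = 44.2589
s̄ = (0.66 + 1.05 + 0.95 + 1.22 + 1.05 + 0.88 + 0.70 + 1.04 + 0.47) / 9 = 0.8911
UCL = X̄̄ + A₃·s̄ = 44.2589 + 1.628 × 0.8911 = 45.7096

45.71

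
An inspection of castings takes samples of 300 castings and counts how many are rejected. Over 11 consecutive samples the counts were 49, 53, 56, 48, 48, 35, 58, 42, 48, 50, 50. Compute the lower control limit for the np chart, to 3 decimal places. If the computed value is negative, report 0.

29.638

p̄ = Σdᵢ / (k·n) = 537 / (11 × 300) = 0.16273
LCL = np̄ − 3·√(np̄(1−p̄)) = 48.8182 − 3 × 6.3933 = 29.6383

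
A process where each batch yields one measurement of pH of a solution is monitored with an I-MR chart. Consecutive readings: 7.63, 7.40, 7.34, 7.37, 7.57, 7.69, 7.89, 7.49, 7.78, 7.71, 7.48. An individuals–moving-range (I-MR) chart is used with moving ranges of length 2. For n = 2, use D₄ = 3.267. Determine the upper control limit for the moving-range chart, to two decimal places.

Moving ranges: 0.23, 0.06, 0.03, 0.20, 0.12, 0.20, 0.40, 0.29, 0.07, 0.23; M̄R̄ = 1.8300 / 10 = 0.1830
UCL_MR = D₄·M̄R̄ = 3.267 × 0.1830 = 0.5979

0.60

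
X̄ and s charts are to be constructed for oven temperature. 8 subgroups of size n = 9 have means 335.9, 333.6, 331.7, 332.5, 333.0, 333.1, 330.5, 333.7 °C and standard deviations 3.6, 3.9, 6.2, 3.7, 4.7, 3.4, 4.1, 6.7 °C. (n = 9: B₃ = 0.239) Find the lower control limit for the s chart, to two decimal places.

s̄ = (3.6 + 3.9 + 6.2 + 3.7 + 4.7 + 3.4 + 4.1 + 6.7) / 8 = 4.5375
LCL_s = B₃·s̄ = 0.239 × 4.5375 = 1.0845

1.08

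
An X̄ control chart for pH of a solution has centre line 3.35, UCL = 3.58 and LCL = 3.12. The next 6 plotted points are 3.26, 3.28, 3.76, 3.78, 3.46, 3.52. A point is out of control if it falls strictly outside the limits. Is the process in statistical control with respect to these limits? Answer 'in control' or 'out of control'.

Compare each point to [3.12, 3.58]: sample 3 = 3.76 > UCL; sample 4 = 3.78 > UCL.

out of control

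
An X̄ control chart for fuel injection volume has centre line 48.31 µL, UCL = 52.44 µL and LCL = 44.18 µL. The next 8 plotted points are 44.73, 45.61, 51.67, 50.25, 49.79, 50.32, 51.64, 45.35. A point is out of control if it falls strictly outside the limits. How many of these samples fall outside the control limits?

0

All 8 points lie within [44.18, 52.44].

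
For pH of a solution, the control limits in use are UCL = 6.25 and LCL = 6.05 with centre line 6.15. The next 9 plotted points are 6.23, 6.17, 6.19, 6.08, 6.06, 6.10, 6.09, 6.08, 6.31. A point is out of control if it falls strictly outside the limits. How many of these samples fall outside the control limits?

Compare each point to [6.05, 6.25]: sample 9 = 6.31 > UCL.

1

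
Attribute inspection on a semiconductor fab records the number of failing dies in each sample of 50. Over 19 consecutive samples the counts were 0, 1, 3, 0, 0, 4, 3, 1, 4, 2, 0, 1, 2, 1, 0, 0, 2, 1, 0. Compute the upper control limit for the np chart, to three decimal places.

4.711

p̄ = Σdᵢ / (k·n) = 25 / (19 × 50) = 0.02632
UCL = np̄ + 3·√(np̄(1−p̄)) = 1.3158 + 3 × √(1.3158×0.97368) = 1.3158 + 3 × 1.1319 = 4.7114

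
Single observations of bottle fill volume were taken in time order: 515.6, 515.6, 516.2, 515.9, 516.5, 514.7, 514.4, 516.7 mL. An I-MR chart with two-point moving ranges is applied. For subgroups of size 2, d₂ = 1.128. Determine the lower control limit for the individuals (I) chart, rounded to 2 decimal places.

513.46

X̄ = (515.6 + 515.6 + 516.2 + 515.9 + 516.5 + 514.7 + 514.4 + 516.7) / 8 = 515.7000
Moving ranges: 0.0, 0.6, 0.3, 0.6, 1.8, 0.3, 2.3; M̄R̄ = 5.9000 / 7 = 0.8429
LCL = X̄ − 3·M̄R̄/d₂ = 515.7000 − 3 × 0.8429 / 1.128 = 513.4584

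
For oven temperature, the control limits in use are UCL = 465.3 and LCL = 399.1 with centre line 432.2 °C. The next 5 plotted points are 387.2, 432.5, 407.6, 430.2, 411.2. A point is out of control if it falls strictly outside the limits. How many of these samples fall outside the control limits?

Compare each point to [399.1, 465.3]: sample 1 = 387.2 < LCL.

1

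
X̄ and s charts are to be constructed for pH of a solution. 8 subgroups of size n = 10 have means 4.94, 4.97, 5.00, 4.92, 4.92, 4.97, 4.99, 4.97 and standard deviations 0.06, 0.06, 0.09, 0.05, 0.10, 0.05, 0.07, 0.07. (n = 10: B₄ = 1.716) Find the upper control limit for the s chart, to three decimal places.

s̄ = (0.06 + 0.06 + 0.09 + 0.05 + 0.10 + 0.05 + 0.07 + 0.07) / 8 = 0.0688
UCL_s = B₄·s̄ = 1.716 × 0.0688 = 0.1180

0.118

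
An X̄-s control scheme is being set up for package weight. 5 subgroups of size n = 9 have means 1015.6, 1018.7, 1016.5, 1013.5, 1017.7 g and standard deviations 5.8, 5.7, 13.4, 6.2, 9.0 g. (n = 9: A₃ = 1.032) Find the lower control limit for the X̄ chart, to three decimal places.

X̄̄ = (1015.6 + 1018.7 + 1016.5 + 1013.5 + 1017.7) / 5 = 1016.4000
s̄ = (5.8 + 5.7 + 13.4 + 6.2 + 9.0) / 5 = 8.0200
LCL = X̄̄ − A₃·s̄ = 1016.4000 − 1.032 × 8.0200 = 1008.1234

1008.123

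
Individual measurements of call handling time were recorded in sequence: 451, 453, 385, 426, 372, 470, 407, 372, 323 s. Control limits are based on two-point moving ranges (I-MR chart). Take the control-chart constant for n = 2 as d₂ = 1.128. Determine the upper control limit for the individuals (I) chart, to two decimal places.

542.86

X̄ = (451 + 453 + 385 + 426 + 372 + 470 + 407 + 372 + 323) / 9 = 406.5556
Moving ranges: 2, 68, 41, 54, 98, 63, 35, 49; M̄R̄ = 410.0000 / 8 = 51.2500
UCL = X̄ + 3·M̄R̄/d₂ = 406.5556 + 3 × 51.2500 / 1.128 = 542.8587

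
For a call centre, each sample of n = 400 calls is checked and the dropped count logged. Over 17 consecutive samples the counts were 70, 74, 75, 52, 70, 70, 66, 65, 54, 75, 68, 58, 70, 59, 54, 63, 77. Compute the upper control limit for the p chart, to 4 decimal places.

0.2203

p̄ = Σdᵢ / (k·n) = 1120 / (17 × 400) = 0.16471
UCL = p̄ + 3·√(p̄(1−p̄)/n) = 0.16471 + 3 × √(0.16471×0.83529/400) = 0.16471 + 3 × 0.01855 = 0.22034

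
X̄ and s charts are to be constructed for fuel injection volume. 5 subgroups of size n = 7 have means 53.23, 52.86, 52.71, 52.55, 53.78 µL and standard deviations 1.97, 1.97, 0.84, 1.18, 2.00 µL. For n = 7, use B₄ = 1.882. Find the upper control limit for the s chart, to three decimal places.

2.996

s̄ = (1.97 + 1.97 + 0.84 + 1.18 + 2.00) / 5 = 1.5920
UCL_s = B₄·s̄ = 1.882 × 1.5920 = 2.9961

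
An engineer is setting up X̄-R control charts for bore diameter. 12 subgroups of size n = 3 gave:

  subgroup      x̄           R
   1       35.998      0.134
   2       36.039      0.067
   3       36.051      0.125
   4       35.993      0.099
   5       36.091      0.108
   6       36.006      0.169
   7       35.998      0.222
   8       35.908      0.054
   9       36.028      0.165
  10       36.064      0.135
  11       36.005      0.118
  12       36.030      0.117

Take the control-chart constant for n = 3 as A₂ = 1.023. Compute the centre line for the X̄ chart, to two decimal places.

X̄̄ = (35.998 + 36.039 + 36.051 + 35.993 + 36.091 + 36.006 + 35.998 + 35.908 + 36.028 + 36.064 + 36.005 + 36.030) / 12 = 432.2110 / 12 = 36.0176
CL = X̄̄ = 36.0176

36.02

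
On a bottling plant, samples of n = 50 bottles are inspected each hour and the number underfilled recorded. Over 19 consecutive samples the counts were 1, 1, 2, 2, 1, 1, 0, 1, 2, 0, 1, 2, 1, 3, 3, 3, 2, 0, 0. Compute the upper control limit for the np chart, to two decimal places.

4.83

p̄ = Σdᵢ / (k·n) = 26 / (19 × 50) = 0.02737
UCL = np̄ + 3·√(np̄(1−p̄)) = 1.3684 + 3 × √(1.3684×0.97263) = 1.3684 + 3 × 1.1537 = 4.8295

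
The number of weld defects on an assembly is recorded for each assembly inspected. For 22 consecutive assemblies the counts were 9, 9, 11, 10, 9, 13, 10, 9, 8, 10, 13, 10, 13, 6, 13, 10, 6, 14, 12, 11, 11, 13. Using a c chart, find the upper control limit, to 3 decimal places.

c̄ = (9 + 9 + 11 + 10 + 9 + 13 + 10 + 9 + 8 + 10 + 13 + 10 + 13 + 6 + 13 + 10 + 6 + 14 + 12 + 11 + 11 + 13) / 22 = 230 / 22 = 10.4545
UCL = c̄ + 3√c̄ = 10.4545 + 3 × √10.4545 = 10.4545 + 3 × 3.2333 = 20.1546

20.155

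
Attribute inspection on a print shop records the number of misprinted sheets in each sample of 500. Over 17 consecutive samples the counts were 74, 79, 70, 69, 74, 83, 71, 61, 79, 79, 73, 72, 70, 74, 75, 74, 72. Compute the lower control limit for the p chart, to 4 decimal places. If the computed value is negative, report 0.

p̄ = Σdᵢ / (k·n) = 1249 / (17 × 500) = 0.14694
LCL = p̄ − 3·√(p̄(1−p̄)/n) = 0.14694 − 3 × 0.01583 = 0.09944

0.0994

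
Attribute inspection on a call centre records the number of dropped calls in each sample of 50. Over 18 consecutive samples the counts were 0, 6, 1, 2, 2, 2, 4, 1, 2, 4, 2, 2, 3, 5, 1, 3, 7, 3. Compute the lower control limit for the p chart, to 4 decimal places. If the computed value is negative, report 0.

0.0000

p̄ = Σdᵢ / (k·n) = 50 / (18 × 50) = 0.05556
LCL = p̄ − 3·√(p̄(1−p̄)/n) = 0.05556 − 3 × 0.03239 = -0.04163 → 0 (negative, so LCL = 0)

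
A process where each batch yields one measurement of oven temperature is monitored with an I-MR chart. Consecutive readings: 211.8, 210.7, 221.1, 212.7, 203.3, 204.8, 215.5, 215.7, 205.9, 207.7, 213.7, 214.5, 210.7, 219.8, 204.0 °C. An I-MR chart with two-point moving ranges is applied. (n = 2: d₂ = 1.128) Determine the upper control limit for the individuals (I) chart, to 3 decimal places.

228.329

X̄ = (211.8 + 210.7 + 221.1 + 212.7 + 203.3 + 204.8 + 215.5 + 215.7 + 205.9 + 207.7 + 213.7 + 214.5 + 210.7 + 219.8 + 204.0) / 15 = 211.4600
Moving ranges: 1.1, 10.4, 8.4, 9.4, 1.5, 10.7, 0.2, 9.8, 1.8, 6.0, 0.8, 3.8, 9.1, 15.8; M̄R̄ = 88.8000 / 14 = 6.3429
UCL = X̄ + 3·M̄R̄/d₂ = 211.4600 + 3 × 6.3429 / 1.128 = 228.3293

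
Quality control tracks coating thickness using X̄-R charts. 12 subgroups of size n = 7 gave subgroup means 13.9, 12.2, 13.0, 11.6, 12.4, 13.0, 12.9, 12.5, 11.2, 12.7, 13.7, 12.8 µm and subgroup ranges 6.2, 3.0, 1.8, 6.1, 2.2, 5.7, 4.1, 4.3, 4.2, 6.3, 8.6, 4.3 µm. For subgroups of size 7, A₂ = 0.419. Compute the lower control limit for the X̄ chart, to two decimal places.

X̄̄ = (13.9 + 12.2 + 13.0 + 11.6 + 12.4 + 13.0 + 12.9 + 12.5 + 11.2 + 12.7 + 13.7 + 12.8) / 12 = 151.9000 / 12 = 12.6583
R̄ = (6.2 + 3.0 + 1.8 + 6.1 + 2.2 + 5.7 + 4.1 + 4.3 + 4.2 + 6.3 + 8.6 + 4.3) / 12 = 56.8000 / 12 = 4.7333
LCL = X̄̄ − A₂·R̄ = 12.6583 − 0.419 × 4.7333 = 10.6751

10.68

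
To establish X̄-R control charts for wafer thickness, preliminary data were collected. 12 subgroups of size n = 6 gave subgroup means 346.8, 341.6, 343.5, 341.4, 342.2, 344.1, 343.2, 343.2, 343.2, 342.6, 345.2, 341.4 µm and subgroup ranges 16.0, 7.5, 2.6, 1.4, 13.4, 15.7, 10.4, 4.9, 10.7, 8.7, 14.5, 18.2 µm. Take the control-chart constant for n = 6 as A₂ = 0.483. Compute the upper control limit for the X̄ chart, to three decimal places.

X̄̄ = (346.8 + 341.6 + 343.5 + 341.4 + 342.2 + 344.1 + 343.2 + 343.2 + 343.2 + 342.6 + 345.2 + 341.4) / 12 = 4118.4000 / 12 = 343.2000
R̄ = (16.0 + 7.5 + 2.6 + 1.4 + 13.4 + 15.7 + 10.4 + 4.9 + 10.7 + 8.7 + 14.5 + 18.2) / 12 = 124.0000 / 12 = 10.3333
UCL = X̄̄ + A₂·R̄ = 343.2000 + 0.483 × 10.3333 = 348.1910

348.191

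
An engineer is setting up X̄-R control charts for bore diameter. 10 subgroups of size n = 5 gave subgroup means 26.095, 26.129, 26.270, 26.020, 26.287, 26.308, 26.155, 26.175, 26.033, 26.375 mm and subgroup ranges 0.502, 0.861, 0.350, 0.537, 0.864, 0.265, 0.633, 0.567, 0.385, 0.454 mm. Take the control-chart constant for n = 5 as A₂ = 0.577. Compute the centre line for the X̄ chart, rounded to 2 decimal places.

X̄̄ = (26.095 + 26.129 + 26.270 + 26.020 + 26.287 + 26.308 + 26.155 + 26.175 + 26.033 + 26.375) / 10 = 261.8470 / 10 = 26.1847
CL = X̄̄ = 26.1847

26.18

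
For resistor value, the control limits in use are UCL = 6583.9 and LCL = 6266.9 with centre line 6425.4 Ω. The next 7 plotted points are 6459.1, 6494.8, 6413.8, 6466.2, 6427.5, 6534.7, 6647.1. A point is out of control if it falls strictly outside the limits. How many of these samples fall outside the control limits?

1

Compare each point to [6266.9, 6583.9]: sample 7 = 6647.1 > UCL.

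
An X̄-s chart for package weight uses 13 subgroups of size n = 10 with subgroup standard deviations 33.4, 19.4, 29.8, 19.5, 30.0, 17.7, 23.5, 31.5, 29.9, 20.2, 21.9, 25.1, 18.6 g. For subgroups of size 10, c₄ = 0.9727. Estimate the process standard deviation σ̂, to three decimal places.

25.346

s̄ = (33.4 + 19.4 + 29.8 + 19.5 + 30.0 + 17.7 + 23.5 + 31.5 + 29.9 + 20.2 + 21.9 + 25.1 + 18.6) / 13 = 24.6538
σ̂ = s̄ / c₄ = 24.6538 / 0.9727 = 25.3458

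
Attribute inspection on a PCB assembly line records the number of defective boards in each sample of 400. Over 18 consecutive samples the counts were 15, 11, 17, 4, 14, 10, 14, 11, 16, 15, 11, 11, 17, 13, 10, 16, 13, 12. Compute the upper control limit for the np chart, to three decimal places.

p̄ = Σdᵢ / (k·n) = 230 / (18 × 400) = 0.03194
UCL = np̄ + 3·√(np̄(1−p̄)) = 12.7778 + 3 × √(12.7778×0.96806) = 12.7778 + 3 × 3.5170 = 23.3289

23.329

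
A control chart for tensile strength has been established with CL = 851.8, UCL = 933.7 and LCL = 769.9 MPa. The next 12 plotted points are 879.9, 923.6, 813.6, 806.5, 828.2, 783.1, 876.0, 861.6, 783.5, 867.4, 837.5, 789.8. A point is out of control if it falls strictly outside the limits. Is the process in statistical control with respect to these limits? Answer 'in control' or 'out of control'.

All 12 points lie within [769.9, 933.7].

in control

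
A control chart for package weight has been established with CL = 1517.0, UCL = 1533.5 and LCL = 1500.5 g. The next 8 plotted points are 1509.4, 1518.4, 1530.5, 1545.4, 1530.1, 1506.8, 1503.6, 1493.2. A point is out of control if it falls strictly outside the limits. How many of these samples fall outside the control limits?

2

Compare each point to [1500.5, 1533.5]: sample 4 = 1545.4 > UCL; sample 8 = 1493.2 < LCL.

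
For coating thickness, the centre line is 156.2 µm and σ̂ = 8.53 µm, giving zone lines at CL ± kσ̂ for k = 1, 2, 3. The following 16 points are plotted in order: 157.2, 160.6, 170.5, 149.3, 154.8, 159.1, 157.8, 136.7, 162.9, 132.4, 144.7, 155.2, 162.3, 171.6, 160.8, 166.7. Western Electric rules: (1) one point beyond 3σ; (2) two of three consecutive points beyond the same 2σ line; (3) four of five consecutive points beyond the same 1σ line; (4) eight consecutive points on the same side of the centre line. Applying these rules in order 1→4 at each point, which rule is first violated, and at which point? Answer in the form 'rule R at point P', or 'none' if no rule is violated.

rule 2 at point 10

Zone of each point (C = within 1σ̂, B = 1σ̂–2σ̂, A = 2σ̂–3σ̂, * = beyond 3σ̂; sign = side of CL): 1:+C, 2:+C, 3:+B, 4:-C, 5:-C, 6:+C, 7:+C, 8:-A, 9:+C, 10:-A, 11:-B, 12:-C, 13:+C, 14:+B, 15:+C, 16:+B
Rule 2 (two of three consecutive points beyond the same 2σ limit) is satisfied at point 10.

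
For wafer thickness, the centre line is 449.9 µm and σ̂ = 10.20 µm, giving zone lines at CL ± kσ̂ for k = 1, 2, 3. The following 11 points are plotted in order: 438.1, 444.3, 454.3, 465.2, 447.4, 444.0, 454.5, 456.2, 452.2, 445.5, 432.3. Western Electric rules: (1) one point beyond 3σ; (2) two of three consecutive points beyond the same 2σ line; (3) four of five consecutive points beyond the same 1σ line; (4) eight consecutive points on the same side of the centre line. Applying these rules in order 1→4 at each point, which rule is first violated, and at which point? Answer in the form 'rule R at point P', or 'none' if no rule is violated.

none

Zone of each point (C = within 1σ̂, B = 1σ̂–2σ̂, A = 2σ̂–3σ̂, * = beyond 3σ̂; sign = side of CL): 1:-B, 2:-C, 3:+C, 4:+B, 5:-C, 6:-C, 7:+C, 8:+C, 9:+C, 10:-C, 11:-B
No rule fires across all 11 points.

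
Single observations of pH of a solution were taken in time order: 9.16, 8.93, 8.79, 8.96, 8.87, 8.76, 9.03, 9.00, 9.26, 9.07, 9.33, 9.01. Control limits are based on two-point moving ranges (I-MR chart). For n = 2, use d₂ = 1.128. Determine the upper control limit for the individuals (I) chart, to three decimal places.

9.515

X̄ = (9.16 + 8.93 + 8.79 + 8.96 + 8.87 + 8.76 + 9.03 + 9.00 + 9.26 + 9.07 + 9.33 + 9.01) / 12 = 9.0142
Moving ranges: 0.23, 0.14, 0.17, 0.09, 0.11, 0.27, 0.03, 0.26, 0.19, 0.26, 0.32; M̄R̄ = 2.0700 / 11 = 0.1882
UCL = X̄ + 3·M̄R̄/d₂ = 9.0142 + 3 × 0.1882 / 1.128 = 9.5147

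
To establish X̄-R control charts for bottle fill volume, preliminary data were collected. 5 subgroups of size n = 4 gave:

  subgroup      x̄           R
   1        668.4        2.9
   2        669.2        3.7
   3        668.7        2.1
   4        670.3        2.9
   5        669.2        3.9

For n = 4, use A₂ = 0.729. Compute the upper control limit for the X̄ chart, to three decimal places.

671.420

X̄̄ = (668.4 + 669.2 + 668.7 + 670.3 + 669.2) / 5 = 3345.8000 / 5 = 669.1600
R̄ = (2.9 + 3.7 + 2.1 + 2.9 + 3.9) / 5 = 15.5000 / 5 = 3.1000
UCL = X̄̄ + A₂·R̄ = 669.1600 + 0.729 × 3.1000 = 671.4199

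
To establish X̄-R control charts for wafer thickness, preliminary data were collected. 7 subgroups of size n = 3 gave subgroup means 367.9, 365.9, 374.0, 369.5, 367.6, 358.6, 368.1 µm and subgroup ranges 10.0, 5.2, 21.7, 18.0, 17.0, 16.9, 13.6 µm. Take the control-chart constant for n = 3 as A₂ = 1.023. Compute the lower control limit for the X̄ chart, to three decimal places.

X̄̄ = (367.9 + 365.9 + 374.0 + 369.5 + 367.6 + 358.6 + 368.1) / 7 = 2571.6000 / 7 = 367.3714
R̄ = (10.0 + 5.2 + 21.7 + 18.0 + 17.0 + 16.9 + 13.6) / 7 = 102.4000 / 7 = 14.6286
LCL = X̄̄ − A₂·R̄ = 367.3714 − 1.023 × 14.6286 = 352.4064

352.406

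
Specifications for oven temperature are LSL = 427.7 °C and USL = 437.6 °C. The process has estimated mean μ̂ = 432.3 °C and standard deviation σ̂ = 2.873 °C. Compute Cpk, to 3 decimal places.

Cpu = (USL − μ̂) / (3σ̂) = (437.6 − 432.3) / (3 × 2.873) = 0.6149; Cpl = (μ̂ − LSL) / (3σ̂) = (432.3 − 427.7) / (3 × 2.873) = 0.5337; Cpk = min(Cpu, Cpl) = 0.5337

0.534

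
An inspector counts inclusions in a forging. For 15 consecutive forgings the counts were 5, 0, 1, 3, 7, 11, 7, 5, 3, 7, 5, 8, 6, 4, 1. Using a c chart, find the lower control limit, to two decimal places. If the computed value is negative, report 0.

0.00

c̄ = (5 + 0 + 1 + 3 + 7 + 11 + 7 + 5 + 3 + 7 + 5 + 8 + 6 + 4 + 1) / 15 = 73 / 15 = 4.8667
LCL = c̄ − 3√c̄ = 4.8667 − 3 × 2.2061 = -1.7515 → 0 (cannot be negative)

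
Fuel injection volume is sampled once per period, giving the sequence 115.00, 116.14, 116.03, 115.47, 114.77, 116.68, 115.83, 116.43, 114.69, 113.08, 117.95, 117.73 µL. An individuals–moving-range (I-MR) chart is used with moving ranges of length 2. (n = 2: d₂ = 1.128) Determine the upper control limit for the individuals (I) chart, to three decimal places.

X̄ = (115.00 + 116.14 + 116.03 + 115.47 + 114.77 + 116.68 + 115.83 + 116.43 + 114.69 + 113.08 + 117.95 + 117.73) / 12 = 115.8167
Moving ranges: 1.14, 0.11, 0.56, 0.70, 1.91, 0.85, 0.60, 1.74, 1.61, 4.87, 0.22; M̄R̄ = 14.3100 / 11 = 1.3009
UCL = X̄ + 3·M̄R̄/d₂ = 115.8167 + 3 × 1.3009 / 1.128 = 119.2765

119.277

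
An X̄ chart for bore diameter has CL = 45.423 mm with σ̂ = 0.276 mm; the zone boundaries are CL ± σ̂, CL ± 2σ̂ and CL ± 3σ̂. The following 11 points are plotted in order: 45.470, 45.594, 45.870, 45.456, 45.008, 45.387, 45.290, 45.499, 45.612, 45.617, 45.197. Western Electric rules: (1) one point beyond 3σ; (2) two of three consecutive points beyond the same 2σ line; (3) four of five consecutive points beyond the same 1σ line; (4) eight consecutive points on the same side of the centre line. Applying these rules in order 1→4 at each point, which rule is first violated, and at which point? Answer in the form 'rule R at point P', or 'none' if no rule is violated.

none

Zone of each point (C = within 1σ̂, B = 1σ̂–2σ̂, A = 2σ̂–3σ̂, * = beyond 3σ̂; sign = side of CL): 1:+C, 2:+C, 3:+B, 4:+C, 5:-B, 6:-C, 7:-C, 8:+C, 9:+C, 10:+C, 11:-C
No rule fires across all 11 points.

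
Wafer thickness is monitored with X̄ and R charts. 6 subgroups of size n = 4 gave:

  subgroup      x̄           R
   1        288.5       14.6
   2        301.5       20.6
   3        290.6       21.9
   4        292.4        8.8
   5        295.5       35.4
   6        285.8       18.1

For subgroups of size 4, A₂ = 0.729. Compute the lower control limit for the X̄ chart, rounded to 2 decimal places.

277.88

X̄̄ = (288.5 + 301.5 + 290.6 + 292.4 + 295.5 + 285.8) / 6 = 1754.3000 / 6 = 292.3833
R̄ = (14.6 + 20.6 + 21.9 + 8.8 + 35.4 + 18.1) / 6 = 119.4000 / 6 = 19.9000
LCL = X̄̄ − A₂·R̄ = 292.3833 − 0.729 × 19.9000 = 277.8762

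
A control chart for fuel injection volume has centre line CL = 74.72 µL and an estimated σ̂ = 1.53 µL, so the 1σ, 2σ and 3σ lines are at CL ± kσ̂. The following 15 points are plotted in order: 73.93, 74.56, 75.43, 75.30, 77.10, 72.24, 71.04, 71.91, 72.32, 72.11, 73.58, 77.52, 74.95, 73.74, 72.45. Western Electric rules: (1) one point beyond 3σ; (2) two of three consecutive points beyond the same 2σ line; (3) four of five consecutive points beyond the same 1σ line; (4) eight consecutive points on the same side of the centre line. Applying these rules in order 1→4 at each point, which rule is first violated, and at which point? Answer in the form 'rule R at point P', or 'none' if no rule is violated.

rule 3 at point 9

Zone of each point (C = within 1σ̂, B = 1σ̂–2σ̂, A = 2σ̂–3σ̂, * = beyond 3σ̂; sign = side of CL): 1:-C, 2:-C, 3:+C, 4:+C, 5:+B, 6:-B, 7:-A, 8:-B, 9:-B, 10:-B, 11:-C, 12:+B, 13:+C, 14:-C, 15:-B
Rule 3 (four of five consecutive points beyond the same 1σ limit) is satisfied at point 9.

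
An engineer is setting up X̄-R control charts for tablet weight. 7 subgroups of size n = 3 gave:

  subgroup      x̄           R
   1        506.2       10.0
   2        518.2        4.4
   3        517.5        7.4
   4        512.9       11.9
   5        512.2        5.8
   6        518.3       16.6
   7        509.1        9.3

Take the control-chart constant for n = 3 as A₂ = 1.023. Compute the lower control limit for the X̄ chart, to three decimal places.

503.928

X̄̄ = (506.2 + 518.2 + 517.5 + 512.9 + 512.2 + 518.3 + 509.1) / 7 = 3594.4000 / 7 = 513.4857
R̄ = (10.0 + 4.4 + 7.4 + 11.9 + 5.8 + 16.6 + 9.3) / 7 = 65.4000 / 7 = 9.3429
LCL = X̄̄ − A₂·R̄ = 513.4857 − 1.023 × 9.3429 = 503.9280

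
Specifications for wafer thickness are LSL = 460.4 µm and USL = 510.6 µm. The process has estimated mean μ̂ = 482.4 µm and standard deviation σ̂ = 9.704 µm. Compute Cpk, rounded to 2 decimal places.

0.76

Cpu = (USL − μ̂) / (3σ̂) = (510.6 − 482.4) / (3 × 9.704) = 0.9687; Cpl = (μ̂ − LSL) / (3σ̂) = (482.4 − 460.4) / (3 × 9.704) = 0.7557; Cpk = min(Cpu, Cpl) = 0.7557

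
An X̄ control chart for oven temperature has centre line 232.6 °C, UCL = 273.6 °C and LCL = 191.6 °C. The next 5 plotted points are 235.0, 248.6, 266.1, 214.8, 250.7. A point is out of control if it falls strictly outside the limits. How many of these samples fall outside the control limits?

0

All 5 points lie within [191.6, 273.6].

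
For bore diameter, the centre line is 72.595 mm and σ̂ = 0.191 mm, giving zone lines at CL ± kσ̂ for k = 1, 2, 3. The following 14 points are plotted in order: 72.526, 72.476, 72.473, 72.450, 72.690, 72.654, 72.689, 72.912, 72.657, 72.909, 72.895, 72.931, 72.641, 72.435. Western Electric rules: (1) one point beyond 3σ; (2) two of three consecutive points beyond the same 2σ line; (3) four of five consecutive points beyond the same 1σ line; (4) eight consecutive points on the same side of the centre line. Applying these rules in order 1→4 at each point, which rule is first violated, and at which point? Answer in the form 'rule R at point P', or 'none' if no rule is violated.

Zone of each point (C = within 1σ̂, B = 1σ̂–2σ̂, A = 2σ̂–3σ̂, * = beyond 3σ̂; sign = side of CL): 1:-C, 2:-C, 3:-C, 4:-C, 5:+C, 6:+C, 7:+C, 8:+B, 9:+C, 10:+B, 11:+B, 12:+B, 13:+C, 14:-C
Rule 3 (four of five consecutive points beyond the same 1σ limit) is satisfied at point 12.

rule 3 at point 12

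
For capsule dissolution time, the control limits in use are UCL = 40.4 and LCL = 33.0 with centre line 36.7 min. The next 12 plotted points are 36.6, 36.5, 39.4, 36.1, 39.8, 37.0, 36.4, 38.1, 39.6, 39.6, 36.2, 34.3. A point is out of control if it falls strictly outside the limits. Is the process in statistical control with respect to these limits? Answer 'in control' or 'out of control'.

All 12 points lie within [33.0, 40.4].

in control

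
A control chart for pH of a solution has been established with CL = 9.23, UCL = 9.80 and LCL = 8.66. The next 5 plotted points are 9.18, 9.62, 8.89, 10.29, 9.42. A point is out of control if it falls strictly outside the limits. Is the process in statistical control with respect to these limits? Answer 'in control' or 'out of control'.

Compare each point to [8.66, 9.80]: sample 4 = 10.29 > UCL.

out of control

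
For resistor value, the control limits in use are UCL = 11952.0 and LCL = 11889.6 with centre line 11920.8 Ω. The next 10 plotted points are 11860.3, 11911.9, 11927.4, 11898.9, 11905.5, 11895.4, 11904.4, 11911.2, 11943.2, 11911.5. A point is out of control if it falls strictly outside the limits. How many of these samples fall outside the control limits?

Compare each point to [11889.6, 11952.0]: sample 1 = 11860.3 < LCL.

1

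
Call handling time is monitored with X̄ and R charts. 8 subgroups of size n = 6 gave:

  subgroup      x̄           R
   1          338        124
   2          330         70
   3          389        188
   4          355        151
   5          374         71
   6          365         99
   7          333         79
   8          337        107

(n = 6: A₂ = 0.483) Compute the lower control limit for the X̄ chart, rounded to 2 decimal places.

298.95

X̄̄ = (338 + 330 + 389 + 355 + 374 + 365 + 333 + 337) / 8 = 2821.0000 / 8 = 352.6250
R̄ = (124 + 70 + 188 + 151 + 71 + 99 + 79 + 107) / 8 = 889.0000 / 8 = 111.1250
LCL = X̄̄ − A₂·R̄ = 352.6250 − 0.483 × 111.1250 = 298.9516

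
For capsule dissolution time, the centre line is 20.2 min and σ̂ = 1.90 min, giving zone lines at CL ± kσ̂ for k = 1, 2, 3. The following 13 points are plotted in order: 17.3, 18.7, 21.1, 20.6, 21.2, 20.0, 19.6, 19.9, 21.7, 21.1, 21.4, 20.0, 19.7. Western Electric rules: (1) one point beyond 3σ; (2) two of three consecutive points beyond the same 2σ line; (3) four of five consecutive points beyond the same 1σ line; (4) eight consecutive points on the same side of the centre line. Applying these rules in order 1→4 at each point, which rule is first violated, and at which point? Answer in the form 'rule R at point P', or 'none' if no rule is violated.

none

Zone of each point (C = within 1σ̂, B = 1σ̂–2σ̂, A = 2σ̂–3σ̂, * = beyond 3σ̂; sign = side of CL): 1:-B, 2:-C, 3:+C, 4:+C, 5:+C, 6:-C, 7:-C, 8:-C, 9:+C, 10:+C, 11:+C, 12:-C, 13:-C
No rule fires across all 13 points.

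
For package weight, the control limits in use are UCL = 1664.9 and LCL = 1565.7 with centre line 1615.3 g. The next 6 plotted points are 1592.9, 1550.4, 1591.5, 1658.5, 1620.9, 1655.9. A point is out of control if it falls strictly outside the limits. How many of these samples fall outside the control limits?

Compare each point to [1565.7, 1664.9]: sample 2 = 1550.4 < LCL.

1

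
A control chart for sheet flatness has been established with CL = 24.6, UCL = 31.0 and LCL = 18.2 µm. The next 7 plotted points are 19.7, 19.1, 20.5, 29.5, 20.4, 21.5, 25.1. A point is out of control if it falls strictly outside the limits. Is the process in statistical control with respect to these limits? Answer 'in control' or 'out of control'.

in control

All 7 points lie within [18.2, 31.0].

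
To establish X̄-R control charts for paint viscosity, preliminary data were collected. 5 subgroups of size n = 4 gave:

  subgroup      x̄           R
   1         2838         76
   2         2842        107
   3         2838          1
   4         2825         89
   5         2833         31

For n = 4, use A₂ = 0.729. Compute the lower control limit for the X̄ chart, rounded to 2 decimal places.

X̄̄ = (2838 + 2842 + 2838 + 2825 + 2833) / 5 = 14176.0000 / 5 = 2835.2000
R̄ = (76 + 107 + 1 + 89 + 31) / 5 = 304.0000 / 5 = 60.8000
LCL = X̄̄ − A₂·R̄ = 2835.2000 − 0.729 × 60.8000 = 2790.8768

2790.88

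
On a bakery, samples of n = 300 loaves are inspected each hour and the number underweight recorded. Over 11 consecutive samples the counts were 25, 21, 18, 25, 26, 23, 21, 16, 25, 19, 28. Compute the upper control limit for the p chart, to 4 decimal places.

0.1204

p̄ = Σdᵢ / (k·n) = 247 / (11 × 300) = 0.07485
UCL = p̄ + 3·√(p̄(1−p̄)/n) = 0.07485 + 3 × √(0.07485×0.92515/300) = 0.07485 + 3 × 0.01519 = 0.12043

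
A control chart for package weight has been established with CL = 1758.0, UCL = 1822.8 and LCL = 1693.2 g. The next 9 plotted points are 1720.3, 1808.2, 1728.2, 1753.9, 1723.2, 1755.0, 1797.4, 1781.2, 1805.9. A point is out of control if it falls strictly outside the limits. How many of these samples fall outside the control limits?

0

All 9 points lie within [1693.2, 1822.8].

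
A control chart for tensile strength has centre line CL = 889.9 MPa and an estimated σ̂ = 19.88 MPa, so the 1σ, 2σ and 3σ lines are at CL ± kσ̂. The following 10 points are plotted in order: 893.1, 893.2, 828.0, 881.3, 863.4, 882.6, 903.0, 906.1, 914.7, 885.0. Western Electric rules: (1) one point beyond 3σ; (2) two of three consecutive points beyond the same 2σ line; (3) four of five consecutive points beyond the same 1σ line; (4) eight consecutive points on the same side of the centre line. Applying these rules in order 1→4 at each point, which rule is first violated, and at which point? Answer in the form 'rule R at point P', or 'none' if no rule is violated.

Zone of each point (C = within 1σ̂, B = 1σ̂–2σ̂, A = 2σ̂–3σ̂, * = beyond 3σ̂; sign = side of CL): 1:+C, 2:+C, 3:-*, 4:-C, 5:-B, 6:-C, 7:+C, 8:+C, 9:+B, 10:-C
Rule 1 (one point beyond the 3σ limits) is satisfied at point 3.

rule 1 at point 3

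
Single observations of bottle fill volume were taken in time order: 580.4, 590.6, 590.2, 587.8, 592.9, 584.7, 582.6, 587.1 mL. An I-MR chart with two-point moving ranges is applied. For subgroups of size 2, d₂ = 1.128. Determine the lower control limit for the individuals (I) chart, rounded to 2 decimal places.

574.54

X̄ = (580.4 + 590.6 + 590.2 + 587.8 + 592.9 + 584.7 + 582.6 + 587.1) / 8 = 587.0375
Moving ranges: 10.2, 0.4, 2.4, 5.1, 8.2, 2.1, 4.5; M̄R̄ = 32.9000 / 7 = 4.7000
LCL = X̄ − 3·M̄R̄/d₂ = 587.0375 − 3 × 4.7000 / 1.128 = 574.5375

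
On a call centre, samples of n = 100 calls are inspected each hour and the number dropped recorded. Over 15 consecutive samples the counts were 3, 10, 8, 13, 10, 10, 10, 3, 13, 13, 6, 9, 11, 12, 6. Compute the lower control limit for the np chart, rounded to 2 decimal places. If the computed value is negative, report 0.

0.49

p̄ = Σdᵢ / (k·n) = 137 / (15 × 100) = 0.09133
LCL = np̄ − 3·√(np̄(1−p̄)) = 9.1333 − 3 × 2.8808 = 0.4909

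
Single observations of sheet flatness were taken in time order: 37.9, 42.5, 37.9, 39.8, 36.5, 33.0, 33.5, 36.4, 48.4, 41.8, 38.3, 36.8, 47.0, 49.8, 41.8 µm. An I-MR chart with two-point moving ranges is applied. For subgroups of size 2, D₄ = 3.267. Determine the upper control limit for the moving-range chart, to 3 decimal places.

15.378

Moving ranges: 4.6, 4.6, 1.9, 3.3, 3.5, 0.5, 2.9, 12.0, 6.6, 3.5, 1.5, 10.2, 2.8, 8.0; M̄R̄ = 65.9000 / 14 = 4.7071
UCL_MR = D₄·M̄R̄ = 3.267 × 4.7071 = 15.3782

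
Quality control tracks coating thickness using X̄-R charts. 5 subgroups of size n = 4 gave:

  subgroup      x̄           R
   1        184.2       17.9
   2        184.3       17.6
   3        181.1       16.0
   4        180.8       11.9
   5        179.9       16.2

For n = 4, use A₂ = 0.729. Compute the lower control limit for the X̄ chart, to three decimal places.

X̄̄ = (184.2 + 184.3 + 181.1 + 180.8 + 179.9) / 5 = 910.3000 / 5 = 182.0600
R̄ = (17.9 + 17.6 + 16.0 + 11.9 + 16.2) / 5 = 79.6000 / 5 = 15.9200
LCL = X̄̄ − A₂·R̄ = 182.0600 − 0.729 × 15.9200 = 170.4543

170.454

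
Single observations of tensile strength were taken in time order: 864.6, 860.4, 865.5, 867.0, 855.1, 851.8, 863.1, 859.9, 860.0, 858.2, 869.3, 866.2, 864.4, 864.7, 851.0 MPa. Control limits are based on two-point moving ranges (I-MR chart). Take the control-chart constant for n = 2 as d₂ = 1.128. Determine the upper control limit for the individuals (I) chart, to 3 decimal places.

875.167

X̄ = (864.6 + 860.4 + 865.5 + 867.0 + 855.1 + 851.8 + 863.1 + 859.9 + 860.0 + 858.2 + 869.3 + 866.2 + 864.4 + 864.7 + 851.0) / 15 = 861.4133
Moving ranges: 4.2, 5.1, 1.5, 11.9, 3.3, 11.3, 3.2, 0.1, 1.8, 11.1, 3.1, 1.8, 0.3, 13.7; M̄R̄ = 72.4000 / 14 = 5.1714
UCL = X̄ + 3·M̄R̄/d₂ = 861.4133 + 3 × 5.1714 / 1.128 = 875.1671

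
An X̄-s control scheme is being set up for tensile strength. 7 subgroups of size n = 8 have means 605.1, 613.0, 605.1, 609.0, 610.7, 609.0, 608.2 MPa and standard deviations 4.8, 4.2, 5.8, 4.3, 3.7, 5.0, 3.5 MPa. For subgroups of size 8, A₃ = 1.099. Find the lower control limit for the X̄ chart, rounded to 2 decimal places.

X̄̄ = (605.1 + 613.0 + 605.1 + 609.0 + 610.7 + 609.0 + 608.2) / 7 = 608.5857
s̄ = (4.8 + 4.2 + 5.8 + 4.3 + 3.7 + 5.0 + 3.5) / 7 = 4.4714
LCL = X̄̄ − A₃·s̄ = 608.5857 − 1.099 × 4.4714 = 603.6716

603.67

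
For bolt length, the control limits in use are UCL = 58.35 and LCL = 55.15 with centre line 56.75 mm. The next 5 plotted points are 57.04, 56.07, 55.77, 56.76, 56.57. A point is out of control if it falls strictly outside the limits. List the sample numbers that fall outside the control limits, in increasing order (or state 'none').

none

All 5 points lie within [55.15, 58.35].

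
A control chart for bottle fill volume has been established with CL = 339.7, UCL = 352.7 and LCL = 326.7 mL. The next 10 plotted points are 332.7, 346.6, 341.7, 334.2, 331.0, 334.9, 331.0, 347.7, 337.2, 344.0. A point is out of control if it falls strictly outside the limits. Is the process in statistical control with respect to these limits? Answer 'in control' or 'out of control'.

in control

All 10 points lie within [326.7, 352.7].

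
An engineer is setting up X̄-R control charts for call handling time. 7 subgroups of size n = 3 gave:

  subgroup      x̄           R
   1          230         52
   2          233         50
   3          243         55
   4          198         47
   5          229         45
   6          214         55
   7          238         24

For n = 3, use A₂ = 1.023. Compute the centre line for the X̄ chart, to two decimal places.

226.43

X̄̄ = (230 + 233 + 243 + 198 + 229 + 214 + 238) / 7 = 1585.0000 / 7 = 226.4286
CL = X̄̄ = 226.4286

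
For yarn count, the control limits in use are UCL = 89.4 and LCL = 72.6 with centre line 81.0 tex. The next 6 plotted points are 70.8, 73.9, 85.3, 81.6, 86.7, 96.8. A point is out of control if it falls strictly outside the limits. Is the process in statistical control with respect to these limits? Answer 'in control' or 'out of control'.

out of control

Compare each point to [72.6, 89.4]: sample 1 = 70.8 < LCL; sample 6 = 96.8 > UCL.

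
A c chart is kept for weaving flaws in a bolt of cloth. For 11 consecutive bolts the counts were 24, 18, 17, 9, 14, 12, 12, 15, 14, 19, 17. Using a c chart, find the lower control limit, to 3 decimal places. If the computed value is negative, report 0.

c̄ = (24 + 18 + 17 + 9 + 14 + 12 + 12 + 15 + 14 + 19 + 17) / 11 = 171 / 11 = 15.5455
LCL = c̄ − 3√c̄ = 15.5455 − 3 × 3.9428 = 3.7171

3.717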